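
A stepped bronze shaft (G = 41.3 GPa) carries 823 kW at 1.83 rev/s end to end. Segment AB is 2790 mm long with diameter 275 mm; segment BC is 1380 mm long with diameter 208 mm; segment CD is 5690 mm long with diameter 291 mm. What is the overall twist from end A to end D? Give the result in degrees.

2.04°

ω = 2π·1.83 = 11.50 rad/s, so T = P/ω = 823×10³ / 11.50 = 71580 N·m.
J_AB = π(0.275)⁴/32 = 5.61×10^-4 m⁴; J_BC = π(0.208)⁴/32 = 1.84×10^-4 m⁴; J_CD = π(0.291)⁴/32 = 7.04×10^-4 m⁴.
θ = (T/G)·Σ L_i/J_i = (71580/41.3×10⁹)·(2.79/5.61×10^-4 + 1.38/1.84×10^-4 + 5.69/7.04×10^-4) = 0.03563 rad.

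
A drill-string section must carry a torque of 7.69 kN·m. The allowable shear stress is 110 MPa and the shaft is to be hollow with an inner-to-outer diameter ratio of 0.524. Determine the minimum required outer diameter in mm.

For a hollow shaft with d_i/d_o = 0.524: τ_max = 16T/(π d_o³ (1−k⁴)), so d_o = [16T/(π τ_allow (1−k⁴))]^(1/3) = [16·7690/(π·1.10×10^8·0.9246)]^(1/3) = 0.07275 m.

72.8 mm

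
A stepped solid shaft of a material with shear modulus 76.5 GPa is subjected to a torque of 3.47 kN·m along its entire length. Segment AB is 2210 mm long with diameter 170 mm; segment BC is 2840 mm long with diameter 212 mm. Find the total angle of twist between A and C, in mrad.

J_AB = π(0.170)⁴/32 = 8.20×10^-5 m⁴; J_BC = π(0.212)⁴/32 = 1.98×10^-4 m⁴.
θ = (T/G)·Σ L_i/J_i = (3470/76.5×10⁹)·(2.21/8.20×10^-5 + 2.84/1.98×10^-4) = 1.872×10^-3 rad.

1.87 mrad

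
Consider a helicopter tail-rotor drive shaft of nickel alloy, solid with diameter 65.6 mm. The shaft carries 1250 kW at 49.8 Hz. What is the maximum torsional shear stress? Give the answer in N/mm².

ω = 2π·49.8 = 312.9 rad/s, so T = P/ω = 1250×10³ / 312.9 = 3995 N·m.
J = πd⁴/32 = π(0.0656)⁴/32 = 1.818×10^-6 m⁴.
τ_max = T·r/J = 3995 × 0.0328 / 1.818×10^-6 = 7.207×10^7 Pa.

72.1 N/mm²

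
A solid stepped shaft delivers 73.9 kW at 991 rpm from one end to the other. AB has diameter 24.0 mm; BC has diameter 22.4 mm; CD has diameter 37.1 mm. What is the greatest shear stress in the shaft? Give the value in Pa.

ω = 2π·991/60 = 103.8 rad/s, so T = P/ω = 73.9×10³ / 103.8 = 712.1 N·m.
Under the same torque, τ_max = 16T/(πd³) is largest where d is smallest — segment BC (d = 22.4 mm).
τ_max = 16·712.1/(π·(0.0224)³) = 3.227×10^8 Pa.

3.23e8 Pa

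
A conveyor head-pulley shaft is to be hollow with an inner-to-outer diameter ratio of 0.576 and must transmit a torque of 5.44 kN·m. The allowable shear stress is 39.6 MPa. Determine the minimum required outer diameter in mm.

For a hollow shaft with d_i/d_o = 0.576: τ_max = 16T/(π d_o³ (1−k⁴)), so d_o = [16T/(π τ_allow (1−k⁴))]^(1/3) = [16·5440/(π·3.96×10^7·0.8899)]^(1/3) = 0.09229 m.

92.3 mm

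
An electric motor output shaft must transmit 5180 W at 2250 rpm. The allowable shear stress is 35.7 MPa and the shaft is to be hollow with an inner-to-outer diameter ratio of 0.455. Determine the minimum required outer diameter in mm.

ω = 2π·2250/60 = 235.6 rad/s, so T = P/ω = 5180 / 235.6 = 21.98 N·m.
For a hollow shaft with d_i/d_o = 0.455: τ_max = 16T/(π d_o³ (1−k⁴)), so d_o = [16T/(π τ_allow (1−k⁴))]^(1/3) = [16·21.98/(π·3.57×10^7·0.9571)]^(1/3) = 0.01485 m.

14.9 mm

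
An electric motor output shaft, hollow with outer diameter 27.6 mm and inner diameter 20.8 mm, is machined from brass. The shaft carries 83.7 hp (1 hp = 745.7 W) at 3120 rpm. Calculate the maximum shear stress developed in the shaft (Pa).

ω = 2π·3120/60 = 326.7 rad/s, so T = P/ω = 83.7×745.7 / 326.7 = 191.0 N·m.
J = π(d_o⁴ − d_i⁴)/32 = π(0.0276⁴ − 0.0208⁴)/32 = 3.859×10^-8 m⁴.
τ_max = T·r/J = 191.0 × 0.0138 / 3.859×10^-8 = 6.831×10^7 Pa.

6.83e7 Pa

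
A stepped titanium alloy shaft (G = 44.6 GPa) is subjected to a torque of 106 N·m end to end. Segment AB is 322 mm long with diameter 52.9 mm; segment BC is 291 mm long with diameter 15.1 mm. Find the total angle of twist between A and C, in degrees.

J_AB = π(0.0529)⁴/32 = 7.69×10^-7 m⁴; J_BC = π(0.0151)⁴/32 = 5.10×10^-9 m⁴.
θ = (T/G)·Σ L_i/J_i = (106.0/44.6×10⁹)·(0.322/7.69×10^-7 + 0.291/5.10×10^-9) = 0.1365 rad.

7.82°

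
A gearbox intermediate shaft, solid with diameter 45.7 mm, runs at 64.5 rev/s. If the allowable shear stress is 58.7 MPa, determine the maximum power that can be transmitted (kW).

446 kW

J = πd⁴/32 = π(0.0457)⁴/32 = 4.282×10^-7 m⁴.
T_max = τ_allow·J/r = 5.87×10^7 × 4.282×10^-7 / 0.0229 = 1100 N·m.
ω = 2π·64.5 = 405.3 rad/s, so P_max = T_max·ω = 4.458×10^5 W.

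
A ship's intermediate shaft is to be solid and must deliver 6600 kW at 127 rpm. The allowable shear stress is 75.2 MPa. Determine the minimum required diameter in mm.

323 mm

ω = 2π·127/60 = 13.30 rad/s, so T = P/ω = 6600×10³ / 13.30 = 496300 N·m.
For a solid shaft τ_max = 16T/(πd³), so d = (16T/(π τ_allow))^(1/3) = (16·496300/(π·7.52×10^7))^(1/3) = 0.3227 m.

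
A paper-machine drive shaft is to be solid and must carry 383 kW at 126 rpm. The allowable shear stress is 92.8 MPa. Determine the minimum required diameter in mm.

117 mm

ω = 2π·126/60 = 13.19 rad/s, so T = P/ω = 383×10³ / 13.19 = 29030 N·m.
For a solid shaft τ_max = 16T/(πd³), so d = (16T/(π τ_allow))^(1/3) = (16·29030/(π·9.28×10^7))^(1/3) = 0.1168 m.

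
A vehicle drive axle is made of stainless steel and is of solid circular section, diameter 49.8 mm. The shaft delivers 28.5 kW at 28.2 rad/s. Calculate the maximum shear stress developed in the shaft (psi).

ω = 28.2 rad/s, so T = P/ω = 28.5×10³ / 28.20 = 1011 N·m.
J = πd⁴/32 = π(0.0498)⁴/32 = 6.038×10^-7 m⁴.
τ_max = T·r/J = 1011 × 0.0249 / 6.038×10^-7 = 4.168×10^7 Pa.

6040 psi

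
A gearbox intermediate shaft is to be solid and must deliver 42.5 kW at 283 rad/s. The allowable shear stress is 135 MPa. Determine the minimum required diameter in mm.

ω = 283 rad/s, so T = P/ω = 42.5×10³ / 283.0 = 150.2 N·m.
For a solid shaft τ_max = 16T/(πd³), so d = (16T/(π τ_allow))^(1/3) = (16·150.2/(π·1.35×10^8))^(1/3) = 0.01783 m.

17.8 mm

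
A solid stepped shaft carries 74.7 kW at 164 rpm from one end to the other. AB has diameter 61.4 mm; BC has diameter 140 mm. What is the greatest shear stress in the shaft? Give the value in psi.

ω = 2π·164/60 = 17.17 rad/s, so T = P/ω = 74.7×10³ / 17.17 = 4350 N·m.
Under the same torque, τ_max = 16T/(πd³) is largest where d is smallest — segment AB (d = 61.4 mm).
τ_max = 16·4350/(π·(0.0614)³) = 9.570×10^7 Pa.

13900 psi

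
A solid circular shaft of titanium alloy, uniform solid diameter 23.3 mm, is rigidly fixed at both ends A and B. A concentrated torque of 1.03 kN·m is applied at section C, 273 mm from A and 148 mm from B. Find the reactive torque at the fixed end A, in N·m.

362 N·m

With uniform GJ and both ends fixed, compatibility θ_AC = θ_CB gives T_A·a = T_B·b, together with T_A + T_B = T₀.
T_A = T₀·b/(a+b) = 1030·148/421.0 = 362.1 N·m; T_B = 667.9 N·m.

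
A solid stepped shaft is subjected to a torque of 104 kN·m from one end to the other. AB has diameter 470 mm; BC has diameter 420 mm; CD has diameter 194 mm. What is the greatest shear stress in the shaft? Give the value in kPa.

72500 kPa

Under the same torque, τ_max = 16T/(πd³) is largest where d is smallest — segment CD (d = 194 mm).
τ_max = 16·104000/(π·(0.194)³) = 7.254×10^7 Pa.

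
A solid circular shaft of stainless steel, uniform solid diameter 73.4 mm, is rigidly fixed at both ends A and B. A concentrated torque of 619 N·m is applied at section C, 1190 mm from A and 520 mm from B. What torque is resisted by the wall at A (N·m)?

188 N·m

With uniform GJ and both ends fixed, compatibility θ_AC = θ_CB gives T_A·a = T_B·b, together with T_A + T_B = T₀.
T_A = T₀·b/(a+b) = 619.0·520/1710 = 188.2 N·m; T_B = 430.8 N·m.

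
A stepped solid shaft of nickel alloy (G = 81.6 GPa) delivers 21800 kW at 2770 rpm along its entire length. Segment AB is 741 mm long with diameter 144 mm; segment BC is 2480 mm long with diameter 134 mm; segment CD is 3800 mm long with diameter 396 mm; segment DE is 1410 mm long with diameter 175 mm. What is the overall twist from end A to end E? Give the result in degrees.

5.95°

ω = 2π·2770/60 = 290.1 rad/s, so T = P/ω = 21800×10³ / 290.1 = 75150 N·m.
J_AB = π(0.144)⁴/32 = 4.22×10^-5 m⁴; J_BC = π(0.134)⁴/32 = 3.17×10^-5 m⁴; J_CD = π(0.396)⁴/32 = 2.41×10^-3 m⁴; J_DE = π(0.175)⁴/32 = 9.21×10^-5 m⁴.
θ = (T/G)·Σ L_i/J_i = (75150/81.6×10⁹)·(0.741/4.22×10^-5 + 2.48/3.17×10^-5 + 3.80/2.41×10^-3 + 1.41/9.21×10^-5) = 0.1039 rad.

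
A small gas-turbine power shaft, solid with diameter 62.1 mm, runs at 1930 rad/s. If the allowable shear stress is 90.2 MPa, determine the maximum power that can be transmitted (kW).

J = πd⁴/32 = π(0.0621)⁴/32 = 1.460×10^-6 m⁴.
T_max = τ_allow·J/r = 9.02×10^7 × 1.460×10^-6 / 0.0311 = 4241 N·m.
ω = 1930 rad/s, so P_max = T_max·ω = 8.186×10^6 W.

8190 kW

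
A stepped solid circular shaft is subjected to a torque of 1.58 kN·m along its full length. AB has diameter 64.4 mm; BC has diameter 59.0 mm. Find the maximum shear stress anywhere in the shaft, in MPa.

Under the same torque, τ_max = 16T/(πd³) is largest where d is smallest — segment BC (d = 59.0 mm).
τ_max = 16·1580/(π·(0.0590)³) = 3.918×10^7 Pa.

39.2 MPa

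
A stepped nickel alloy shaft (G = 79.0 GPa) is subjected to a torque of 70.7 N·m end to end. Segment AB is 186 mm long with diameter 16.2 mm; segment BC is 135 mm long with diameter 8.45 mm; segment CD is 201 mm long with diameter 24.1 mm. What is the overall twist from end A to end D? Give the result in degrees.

J_AB = π(0.0162)⁴/32 = 6.76×10^-9 m⁴; J_BC = π(0.00845)⁴/32 = 5.01×10^-10 m⁴; J_CD = π(0.0241)⁴/32 = 3.31×10^-8 m⁴.
θ = (T/G)·Σ L_i/J_i = (70.70/79.0×10⁹)·(0.186/6.76×10^-9 + 0.135/5.01×10^-10 + 0.201/3.31×10^-8) = 0.2714 rad.

15.6°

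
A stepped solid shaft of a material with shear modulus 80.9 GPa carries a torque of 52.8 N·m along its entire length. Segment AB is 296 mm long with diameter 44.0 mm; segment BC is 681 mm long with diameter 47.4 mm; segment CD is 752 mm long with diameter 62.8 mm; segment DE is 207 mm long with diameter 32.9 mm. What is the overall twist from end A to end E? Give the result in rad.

0.00292 rad

J_AB = π(0.0440)⁴/32 = 3.68×10^-7 m⁴; J_BC = π(0.0474)⁴/32 = 4.96×10^-7 m⁴; J_CD = π(0.0628)⁴/32 = 1.53×10^-6 m⁴; J_DE = π(0.0329)⁴/32 = 1.15×10^-7 m⁴.
θ = (T/G)·Σ L_i/J_i = (52.80/80.9×10⁹)·(0.296/3.68×10^-7 + 0.681/4.96×10^-7 + 0.752/1.53×10^-6 + 0.207/1.15×10^-7) = 2.918×10^-3 rad.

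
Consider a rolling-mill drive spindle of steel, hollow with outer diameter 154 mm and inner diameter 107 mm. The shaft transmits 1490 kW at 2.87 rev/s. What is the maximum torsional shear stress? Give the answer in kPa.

ω = 2π·2.87 = 18.03 rad/s, so T = P/ω = 1490×10³ / 18.03 = 82630 N·m.
J = π(d_o⁴ − d_i⁴)/32 = π(0.154⁴ − 0.107⁴)/32 = 4.235×10^-5 m⁴.
τ_max = T·r/J = 82630 × 0.0770 / 4.235×10^-5 = 1.502×10^8 Pa.

150000 kPa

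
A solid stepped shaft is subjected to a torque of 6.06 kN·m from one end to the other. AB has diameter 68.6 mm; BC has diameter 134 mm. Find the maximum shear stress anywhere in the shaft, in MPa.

95.6 MPa

Under the same torque, τ_max = 16T/(πd³) is largest where d is smallest — segment AB (d = 68.6 mm).
τ_max = 16·6060/(π·(0.0686)³) = 9.560×10^7 Pa.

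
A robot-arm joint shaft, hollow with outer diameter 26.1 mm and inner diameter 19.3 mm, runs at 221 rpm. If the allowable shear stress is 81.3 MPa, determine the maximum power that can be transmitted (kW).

J = π(d_o⁴ − d_i⁴)/32 = π(0.0261⁴ − 0.0193⁴)/32 = 3.194×10^-8 m⁴.
T_max = τ_allow·J/r = 8.13×10^7 × 3.194×10^-8 / 0.0131 = 199.0 N·m.
ω = 2π·221/60 = 23.14 rad/s, so P_max = T_max·ω = 4605 W.

4.60 kW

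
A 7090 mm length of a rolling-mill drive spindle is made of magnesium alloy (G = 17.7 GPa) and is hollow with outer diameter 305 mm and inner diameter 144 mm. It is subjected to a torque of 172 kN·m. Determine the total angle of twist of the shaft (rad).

J = π(d_o⁴ − d_i⁴)/32 = π(0.305⁴ − 0.144⁴)/32 = 8.074×10^-4 m⁴.
θ = T·L/(G·J) = 172000 × 7.09 / (17.7×10⁹ × 8.074×10^-4) = 0.08534 rad.

0.0853 rad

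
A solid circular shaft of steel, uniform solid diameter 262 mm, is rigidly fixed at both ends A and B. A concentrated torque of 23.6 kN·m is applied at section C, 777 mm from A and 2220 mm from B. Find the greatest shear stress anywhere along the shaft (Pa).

With uniform GJ and both ends fixed, compatibility θ_AC = θ_CB gives T_A·a = T_B·b, together with T_A + T_B = T₀.
T_A = T₀·b/(a+b) = 23600·2220/2997 = 17480 N·m; T_B = 6119 N·m.
τ in each portion: τ_AC = 4.95×10^6 Pa, τ_CB = 1.73×10^6 Pa; maximum is in AC.
τ_max = T_AC·r/J = 17480·0.131/4.63×10^-4 = 4.950×10^6 Pa.

4.95e6 Pa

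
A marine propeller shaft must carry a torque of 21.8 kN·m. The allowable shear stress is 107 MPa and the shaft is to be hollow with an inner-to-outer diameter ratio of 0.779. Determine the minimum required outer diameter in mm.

118 mm

For a hollow shaft with d_i/d_o = 0.779: τ_max = 16T/(π d_o³ (1−k⁴)), so d_o = [16T/(π τ_allow (1−k⁴))]^(1/3) = [16·21800/(π·1.07×10^8·0.6317)]^(1/3) = 0.1180 m.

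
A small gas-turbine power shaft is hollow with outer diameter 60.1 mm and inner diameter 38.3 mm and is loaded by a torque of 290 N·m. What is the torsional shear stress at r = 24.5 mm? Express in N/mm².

6.64 N/mm²

J = π(d_o⁴ − d_i⁴)/32 = π(0.0601⁴ − 0.0383⁴)/32 = 1.070×10^-6 m⁴.
Shear stress varies linearly with radius: τ = T·r/J = 290.0 × 0.0245 / 1.070×10^-6 = 6.643×10^6 Pa.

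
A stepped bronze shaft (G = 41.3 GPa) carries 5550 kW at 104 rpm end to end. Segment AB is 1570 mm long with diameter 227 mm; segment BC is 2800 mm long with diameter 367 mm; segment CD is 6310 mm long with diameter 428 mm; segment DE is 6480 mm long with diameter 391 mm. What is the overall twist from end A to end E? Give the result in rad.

0.152 rad

ω = 2π·104/60 = 10.89 rad/s, so T = P/ω = 5550×10³ / 10.89 = 509600 N·m.
J_AB = π(0.227)⁴/32 = 2.61×10^-4 m⁴; J_BC = π(0.367)⁴/32 = 1.78×10^-3 m⁴; J_CD = π(0.428)⁴/32 = 3.29×10^-3 m⁴; J_DE = π(0.391)⁴/32 = 2.29×10^-3 m⁴.
θ = (T/G)·Σ L_i/J_i = (509600/41.3×10⁹)·(1.57/2.61×10^-4 + 2.80/1.78×10^-3 + 6.31/3.29×10^-3 + 6.48/2.29×10^-3) = 0.1522 rad.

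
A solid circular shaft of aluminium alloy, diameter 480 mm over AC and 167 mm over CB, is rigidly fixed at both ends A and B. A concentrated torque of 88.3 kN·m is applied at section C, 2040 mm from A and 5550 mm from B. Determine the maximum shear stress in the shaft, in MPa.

Compatibility: T_A·a/J_AC = T_B·b/J_CB with T_A + T_B = T₀.
J_AC = 5.21×10^-3 m⁴, J_CB = 7.64×10^-5 m⁴, so T_A = T₀·(J_AC/a)/((J_AC/a)+(J_CB/b)) = 87830 N·m, T_B = 473.0 N·m.
τ in each portion: τ_AC = 4.04×10^6 Pa, τ_CB = 5.17×10^5 Pa; maximum is in AC.
τ_max = T_AC·r/J = 87830·0.240/5.21×10^-3 = 4.045×10^6 Pa.

4.04 MPa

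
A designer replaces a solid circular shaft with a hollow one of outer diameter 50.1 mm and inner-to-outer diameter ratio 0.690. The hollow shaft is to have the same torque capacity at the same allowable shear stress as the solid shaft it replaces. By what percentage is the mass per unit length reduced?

37.8 %

Equal τ_max and T ⇒ the solid shaft needs d_s³ = d_o³(1−k⁴), so d_s = 50.1·(1−0.690⁴)^(1/3) = 45.99 mm.
Area ratio A_h/A_s = d_o²(1−k²)/d_s² = (1−k²)/(1−k⁴)^(2/3) = 0.6218.
Mass saving = 1 − 0.6218 = 37.8 %.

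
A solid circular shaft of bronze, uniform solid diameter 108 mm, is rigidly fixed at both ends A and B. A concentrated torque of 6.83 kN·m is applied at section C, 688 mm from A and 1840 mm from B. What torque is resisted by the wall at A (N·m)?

With uniform GJ and both ends fixed, compatibility θ_AC = θ_CB gives T_A·a = T_B·b, together with T_A + T_B = T₀.
T_A = T₀·b/(a+b) = 6830·1840/2528 = 4971 N·m; T_B = 1859 N·m.

4970 N·m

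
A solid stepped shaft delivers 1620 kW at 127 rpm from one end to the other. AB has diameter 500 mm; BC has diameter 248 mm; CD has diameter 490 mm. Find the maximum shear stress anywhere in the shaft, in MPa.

40.7 MPa

ω = 2π·127/60 = 13.30 rad/s, so T = P/ω = 1620×10³ / 13.30 = 121800 N·m.
Under the same torque, τ_max = 16T/(πd³) is largest where d is smallest — segment BC (d = 248 mm).
τ_max = 16·121800/(π·(0.248)³) = 4.067×10^7 Pa.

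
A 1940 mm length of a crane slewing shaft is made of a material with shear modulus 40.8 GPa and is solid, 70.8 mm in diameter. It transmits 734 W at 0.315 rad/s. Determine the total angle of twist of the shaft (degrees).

2.57°

ω = 0.315 rad/s, so T = P/ω = 734 / 0.3150 = 2330 N·m.
J = πd⁴/32 = π(0.0708)⁴/32 = 2.467×10^-6 m⁴.
θ = T·L/(G·J) = 2330 × 1.94 / (40.8×10⁹ × 2.467×10^-6) = 0.04492 rad.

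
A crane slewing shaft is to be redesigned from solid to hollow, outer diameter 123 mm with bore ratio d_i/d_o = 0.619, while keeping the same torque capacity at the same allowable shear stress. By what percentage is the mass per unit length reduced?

31.4 %

Equal τ_max and T ⇒ the solid shaft needs d_s³ = d_o³(1−k⁴), so d_s = 123·(1−0.619⁴)^(1/3) = 116.7 mm.
Area ratio A_h/A_s = d_o²(1−k²)/d_s² = (1−k²)/(1−k⁴)^(2/3) = 0.6857.
Mass saving = 1 − 0.6857 = 31.4 %.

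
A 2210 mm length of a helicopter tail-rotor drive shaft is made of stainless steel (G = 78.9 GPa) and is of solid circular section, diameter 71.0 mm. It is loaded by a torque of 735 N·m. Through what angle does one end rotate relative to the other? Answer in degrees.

J = πd⁴/32 = π(0.0710)⁴/32 = 2.495×10^-6 m⁴.
θ = T·L/(G·J) = 735.0 × 2.21 / (78.9×10⁹ × 2.495×10^-6) = 8.252×10^-3 rad.

0.473°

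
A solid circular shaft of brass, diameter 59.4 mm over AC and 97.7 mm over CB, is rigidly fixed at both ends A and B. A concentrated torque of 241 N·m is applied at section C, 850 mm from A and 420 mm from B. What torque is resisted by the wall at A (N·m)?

Compatibility: T_A·a/J_AC = T_B·b/J_CB with T_A + T_B = T₀.
J_AC = 1.22×10^-6 m⁴, J_CB = 8.94×10^-6 m⁴, so T_A = T₀·(J_AC/a)/((J_AC/a)+(J_CB/b)) = 15.24 N·m, T_B = 225.8 N·m.

15.2 N·m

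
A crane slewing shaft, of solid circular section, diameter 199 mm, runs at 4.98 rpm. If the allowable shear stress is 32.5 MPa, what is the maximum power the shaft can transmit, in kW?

J = πd⁴/32 = π(0.199)⁴/32 = 1.540×10^-4 m⁴.
T_max = τ_allow·J/r = 3.25×10^7 × 1.540×10^-4 / 0.0995 = 50290 N·m.
ω = 2π·4.98/60 = 0.5215 rad/s, so P_max = T_max·ω = 2.623×10^4 W.

26.2 kW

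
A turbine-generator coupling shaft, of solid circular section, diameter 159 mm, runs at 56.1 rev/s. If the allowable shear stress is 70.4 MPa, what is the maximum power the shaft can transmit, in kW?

J = πd⁴/32 = π(0.159)⁴/32 = 6.275×10^-5 m⁴.
T_max = τ_allow·J/r = 7.04×10^7 × 6.275×10^-5 / 0.0795 = 55560 N·m.
ω = 2π·56.1 = 352.5 rad/s, so P_max = T_max·ω = 1.959×10^7 W.

19600 kW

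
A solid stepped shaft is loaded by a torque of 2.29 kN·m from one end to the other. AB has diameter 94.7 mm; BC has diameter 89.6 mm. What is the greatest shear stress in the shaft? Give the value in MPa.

Under the same torque, τ_max = 16T/(πd³) is largest where d is smallest — segment BC (d = 89.6 mm).
τ_max = 16·2290/(π·(0.0896)³) = 1.621×10^7 Pa.

16.2 MPa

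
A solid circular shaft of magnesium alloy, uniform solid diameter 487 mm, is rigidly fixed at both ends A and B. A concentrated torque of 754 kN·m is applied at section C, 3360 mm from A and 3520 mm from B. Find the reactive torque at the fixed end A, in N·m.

With uniform GJ and both ends fixed, compatibility θ_AC = θ_CB gives T_A·a = T_B·b, together with T_A + T_B = T₀.
T_A = T₀·b/(a+b) = 754000·3520/6880 = 385800 N·m; T_B = 368200 N·m.

386000 N·m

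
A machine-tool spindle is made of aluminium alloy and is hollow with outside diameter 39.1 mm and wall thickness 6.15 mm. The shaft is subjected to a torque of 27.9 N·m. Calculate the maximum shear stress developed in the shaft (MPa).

3.05 MPa

J = π(d_o⁴ − d_i⁴)/32 = π(0.0391⁴ − 0.0268⁴)/32 = 1.788×10^-7 m⁴.
τ_max = T·r/J = 27.90 × 0.0196 / 1.788×10^-7 = 3.050×10^6 Pa.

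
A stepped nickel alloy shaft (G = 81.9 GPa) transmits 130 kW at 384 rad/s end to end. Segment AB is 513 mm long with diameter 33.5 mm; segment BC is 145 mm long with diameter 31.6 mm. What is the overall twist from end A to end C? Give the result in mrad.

ω = 384 rad/s, so T = P/ω = 130×10³ / 384.0 = 338.5 N·m.
J_AB = π(0.0335)⁴/32 = 1.24×10^-7 m⁴; J_BC = π(0.0316)⁴/32 = 9.79×10^-8 m⁴.
θ = (T/G)·Σ L_i/J_i = (338.5/81.9×10⁹)·(0.513/1.24×10^-7 + 0.145/9.79×10^-8) = 0.02327 rad.

23.3 mrad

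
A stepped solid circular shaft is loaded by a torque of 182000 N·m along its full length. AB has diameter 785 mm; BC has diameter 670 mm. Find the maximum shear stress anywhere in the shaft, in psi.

447 psi

Under the same torque, τ_max = 16T/(πd³) is largest where d is smallest — segment BC (d = 670 mm).
τ_max = 16·182000/(π·(0.670)³) = 3.082×10^6 Pa.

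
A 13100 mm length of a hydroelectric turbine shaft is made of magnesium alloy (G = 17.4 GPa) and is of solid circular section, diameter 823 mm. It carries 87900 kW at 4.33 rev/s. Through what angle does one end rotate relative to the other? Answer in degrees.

ω = 2π·4.33 = 27.21 rad/s, so T = P/ω = 87900×10³ / 27.21 = 3.231e6 N·m.
J = πd⁴/32 = π(0.823)⁴/32 = 0.04504 m⁴.
θ = T·L/(G·J) = 3.231e6 × 13.1 / (17.4×10⁹ × 0.04504) = 0.05401 rad.

3.09°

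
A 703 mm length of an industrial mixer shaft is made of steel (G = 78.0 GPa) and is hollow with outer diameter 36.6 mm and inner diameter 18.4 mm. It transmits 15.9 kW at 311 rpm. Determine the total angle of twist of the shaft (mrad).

ω = 2π·311/60 = 32.57 rad/s, so T = P/ω = 15.9×10³ / 32.57 = 488.2 N·m.
J = π(d_o⁴ − d_i⁴)/32 = π(0.0366⁴ − 0.0184⁴)/32 = 1.649×10^-7 m⁴.
θ = T·L/(G·J) = 488.2 × 0.703 / (78.0×10⁹ × 1.649×10^-7) = 0.02668 rad.

26.7 mrad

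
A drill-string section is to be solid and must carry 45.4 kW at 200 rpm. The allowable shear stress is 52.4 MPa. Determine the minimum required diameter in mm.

59.5 mm

ω = 2π·200/60 = 20.94 rad/s, so T = P/ω = 45.4×10³ / 20.94 = 2168 N·m.
For a solid shaft τ_max = 16T/(πd³), so d = (16T/(π τ_allow))^(1/3) = (16·2168/(π·5.24×10^7))^(1/3) = 0.05950 m.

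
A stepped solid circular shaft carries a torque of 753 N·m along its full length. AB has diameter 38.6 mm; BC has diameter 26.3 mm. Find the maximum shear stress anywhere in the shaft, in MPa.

211 MPa

Under the same torque, τ_max = 16T/(πd³) is largest where d is smallest — segment BC (d = 26.3 mm).
τ_max = 16·753.0/(π·(0.0263)³) = 2.108×10^8 Pa.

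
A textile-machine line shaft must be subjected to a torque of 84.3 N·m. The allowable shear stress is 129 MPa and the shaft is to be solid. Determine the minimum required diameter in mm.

14.9 mm

For a solid shaft τ_max = 16T/(πd³), so d = (16T/(π τ_allow))^(1/3) = (16·84.30/(π·1.29×10^8))^(1/3) = 0.01493 m.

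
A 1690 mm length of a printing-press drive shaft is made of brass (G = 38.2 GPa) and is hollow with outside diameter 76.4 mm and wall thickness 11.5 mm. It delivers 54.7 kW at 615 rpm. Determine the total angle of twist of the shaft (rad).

ω = 2π·615/60 = 64.40 rad/s, so T = P/ω = 54.7×10³ / 64.40 = 849.3 N·m.
J = π(d_o⁴ − d_i⁴)/32 = π(0.0764⁴ − 0.0534⁴)/32 = 2.547×10^-6 m⁴.
θ = T·L/(G·J) = 849.3 × 1.69 / (38.2×10⁹ × 2.547×10^-6) = 0.01476 rad.

0.0148 rad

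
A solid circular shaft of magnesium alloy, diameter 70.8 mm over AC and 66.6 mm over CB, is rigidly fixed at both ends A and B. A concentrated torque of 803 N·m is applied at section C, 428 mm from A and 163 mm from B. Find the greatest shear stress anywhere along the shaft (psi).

1350 psi

Compatibility: T_A·a/J_AC = T_B·b/J_CB with T_A + T_B = T₀.
J_AC = 2.47×10^-6 m⁴, J_CB = 1.93×10^-6 m⁴, so T_A = T₀·(J_AC/a)/((J_AC/a)+(J_CB/b)) = 262.8 N·m, T_B = 540.2 N·m.
τ in each portion: τ_AC = 3.77×10^6 Pa, τ_CB = 9.31×10^6 Pa; maximum is in CB.
τ_max = T_CB·r/J = 540.2·0.0333/1.93×10^-6 = 9.314×10^6 Pa.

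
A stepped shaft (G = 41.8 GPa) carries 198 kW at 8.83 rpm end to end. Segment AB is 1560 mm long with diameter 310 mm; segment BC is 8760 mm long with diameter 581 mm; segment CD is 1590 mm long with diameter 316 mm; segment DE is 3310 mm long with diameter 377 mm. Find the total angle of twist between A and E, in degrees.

ω = 2π·8.83/60 = 0.9247 rad/s, so T = P/ω = 198×10³ / 0.9247 = 214100 N·m.
J_AB = π(0.310)⁴/32 = 9.07×10^-4 m⁴; J_BC = π(0.581)⁴/32 = 0.0112 m⁴; J_CD = π(0.316)⁴/32 = 9.79×10^-4 m⁴; J_DE = π(0.377)⁴/32 = 1.98×10^-3 m⁴.
θ = (T/G)·Σ L_i/J_i = (214100/41.8×10⁹)·(1.56/9.07×10^-4 + 8.76/0.0112 + 1.59/9.79×10^-4 + 3.31/1.98×10^-3) = 0.02970 rad.

1.70°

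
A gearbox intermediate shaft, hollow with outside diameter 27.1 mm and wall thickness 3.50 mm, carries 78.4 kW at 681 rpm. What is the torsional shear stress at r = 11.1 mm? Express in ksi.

47.9 ksi

ω = 2π·681/60 = 71.31 rad/s, so T = P/ω = 78.4×10³ / 71.31 = 1099 N·m.
J = π(d_o⁴ − d_i⁴)/32 = π(0.0271⁴ − 0.0201⁴)/32 = 3.693×10^-8 m⁴.
Shear stress varies linearly with radius: τ = T·r/J = 1099 × 0.0111 / 3.693×10^-8 = 3.305×10^8 Pa.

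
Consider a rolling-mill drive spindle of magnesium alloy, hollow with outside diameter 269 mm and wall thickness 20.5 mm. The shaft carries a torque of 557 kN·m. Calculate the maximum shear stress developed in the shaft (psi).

J = π(d_o⁴ − d_i⁴)/32 = π(0.269⁴ − 0.228⁴)/32 = 2.488×10^-4 m⁴.
τ_max = T·r/J = 557000 × 0.135 / 2.488×10^-4 = 3.012×10^8 Pa.

43700 psi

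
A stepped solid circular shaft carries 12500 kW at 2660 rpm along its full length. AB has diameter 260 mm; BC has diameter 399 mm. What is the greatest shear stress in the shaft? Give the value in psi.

ω = 2π·2660/60 = 278.6 rad/s, so T = P/ω = 12500×10³ / 278.6 = 44870 N·m.
Under the same torque, τ_max = 16T/(πd³) is largest where d is smallest — segment AB (d = 260 mm).
τ_max = 16·44870/(π·(0.260)³) = 1.300×10^7 Pa.

1890 psi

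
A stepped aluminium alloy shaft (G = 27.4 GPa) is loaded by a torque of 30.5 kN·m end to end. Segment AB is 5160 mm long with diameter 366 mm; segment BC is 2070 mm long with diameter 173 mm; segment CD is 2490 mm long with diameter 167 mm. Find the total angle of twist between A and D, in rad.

J_AB = π(0.366)⁴/32 = 1.76×10^-3 m⁴; J_BC = π(0.173)⁴/32 = 8.79×10^-5 m⁴; J_CD = π(0.167)⁴/32 = 7.64×10^-5 m⁴.
θ = (T/G)·Σ L_i/J_i = (30500/27.4×10⁹)·(5.16/1.76×10^-3 + 2.07/8.79×10^-5 + 2.49/7.64×10^-5) = 0.06576 rad.

0.0658 rad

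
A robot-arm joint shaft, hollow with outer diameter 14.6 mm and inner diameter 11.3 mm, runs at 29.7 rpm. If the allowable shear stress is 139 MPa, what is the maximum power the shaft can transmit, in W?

169 W

J = π(d_o⁴ − d_i⁴)/32 = π(0.0146⁴ − 0.0113⁴)/32 = 2.860×10^-9 m⁴.
T_max = τ_allow·J/r = 1.39×10^8 × 2.860×10^-9 / 0.00730 = 54.46 N·m.
ω = 2π·29.7/60 = 3.110 rad/s, so P_max = T_max·ω = 169.4 W.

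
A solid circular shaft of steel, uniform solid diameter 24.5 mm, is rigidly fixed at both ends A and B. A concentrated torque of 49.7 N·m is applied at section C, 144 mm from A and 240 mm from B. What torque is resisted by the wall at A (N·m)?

With uniform GJ and both ends fixed, compatibility θ_AC = θ_CB gives T_A·a = T_B·b, together with T_A + T_B = T₀.
T_A = T₀·b/(a+b) = 49.70·240/384.0 = 31.06 N·m; T_B = 18.64 N·m.

31.1 N·m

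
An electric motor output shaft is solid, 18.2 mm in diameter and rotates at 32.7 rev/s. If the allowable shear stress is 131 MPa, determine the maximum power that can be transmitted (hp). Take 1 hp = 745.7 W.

42.7 hp

J = πd⁴/32 = π(0.0182)⁴/32 = 1.077×10^-8 m⁴.
T_max = τ_allow·J/r = 1.31×10^8 × 1.077×10^-8 / 0.00910 = 155.1 N·m.
ω = 2π·32.7 = 205.5 rad/s, so P_max = T_max·ω = 3.186×10^4 W.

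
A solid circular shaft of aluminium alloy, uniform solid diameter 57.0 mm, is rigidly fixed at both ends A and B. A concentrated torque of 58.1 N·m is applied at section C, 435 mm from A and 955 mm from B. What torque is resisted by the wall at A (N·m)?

39.9 N·m

With uniform GJ and both ends fixed, compatibility θ_AC = θ_CB gives T_A·a = T_B·b, together with T_A + T_B = T₀.
T_A = T₀·b/(a+b) = 58.10·955/1390 = 39.92 N·m; T_B = 18.18 N·m.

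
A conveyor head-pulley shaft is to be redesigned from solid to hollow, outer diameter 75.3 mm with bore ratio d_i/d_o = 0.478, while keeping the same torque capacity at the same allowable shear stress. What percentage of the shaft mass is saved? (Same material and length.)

Equal τ_max and T ⇒ the solid shaft needs d_s³ = d_o³(1−k⁴), so d_s = 75.3·(1−0.478⁴)^(1/3) = 73.97 mm.
Area ratio A_h/A_s = d_o²(1−k²)/d_s² = (1−k²)/(1−k⁴)^(2/3) = 0.7996.
Mass saving = 1 − 0.7996 = 20.0 %.

20.0 %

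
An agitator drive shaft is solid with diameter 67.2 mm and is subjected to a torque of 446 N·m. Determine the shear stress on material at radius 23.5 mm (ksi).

J = πd⁴/32 = π(0.0672)⁴/32 = 2.002×10^-6 m⁴.
Shear stress varies linearly with radius: τ = T·r/J = 446.0 × 0.0235 / 2.002×10^-6 = 5.235×10^6 Pa.

0.759 ksi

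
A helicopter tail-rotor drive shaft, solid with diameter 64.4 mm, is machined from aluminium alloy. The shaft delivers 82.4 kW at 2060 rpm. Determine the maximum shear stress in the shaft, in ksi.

ω = 2π·2060/60 = 215.7 rad/s, so T = P/ω = 82.4×10³ / 215.7 = 382.0 N·m.
J = πd⁴/32 = π(0.0644)⁴/32 = 1.689×10^-6 m⁴.
τ_max = T·r/J = 382.0 × 0.0322 / 1.689×10^-6 = 7.284×10^6 Pa.

1.06 ksi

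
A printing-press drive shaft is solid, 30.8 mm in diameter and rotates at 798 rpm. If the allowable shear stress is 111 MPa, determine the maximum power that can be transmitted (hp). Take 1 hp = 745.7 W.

J = πd⁴/32 = π(0.0308)⁴/32 = 8.835×10^-8 m⁴.
T_max = τ_allow·J/r = 1.11×10^8 × 8.835×10^-8 / 0.0154 = 636.8 N·m.
ω = 2π·798/60 = 83.57 rad/s, so P_max = T_max·ω = 5.322×10^4 W.

71.4 hp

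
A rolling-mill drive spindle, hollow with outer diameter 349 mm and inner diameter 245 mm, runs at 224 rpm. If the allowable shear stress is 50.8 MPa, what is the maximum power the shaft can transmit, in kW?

7530 kW

J = π(d_o⁴ − d_i⁴)/32 = π(0.349⁴ − 0.245⁴)/32 = 1.103×10^-3 m⁴.
T_max = τ_allow·J/r = 5.08×10^7 × 1.103×10^-3 / 0.174 = 321000 N·m.
ω = 2π·224/60 = 23.46 rad/s, so P_max = T_max·ω = 7.530×10^6 W.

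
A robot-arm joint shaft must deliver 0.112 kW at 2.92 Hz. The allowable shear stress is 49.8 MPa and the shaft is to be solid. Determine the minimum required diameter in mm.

8.55 mm

ω = 2π·2.92 = 18.35 rad/s, so T = P/ω = 0.112×10³ / 18.35 = 6.105 N·m.
For a solid shaft τ_max = 16T/(πd³), so d = (16T/(π τ_allow))^(1/3) = (16·6.105/(π·4.98×10^7))^(1/3) = 0.008547 m.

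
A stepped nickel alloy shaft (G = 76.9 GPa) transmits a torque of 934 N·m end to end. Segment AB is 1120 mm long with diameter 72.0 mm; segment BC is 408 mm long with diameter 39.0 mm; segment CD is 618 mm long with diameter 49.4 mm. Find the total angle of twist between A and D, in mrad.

J_AB = π(0.0720)⁴/32 = 2.64×10^-6 m⁴; J_BC = π(0.0390)⁴/32 = 2.27×10^-7 m⁴; J_CD = π(0.0494)⁴/32 = 5.85×10^-7 m⁴.
θ = (T/G)·Σ L_i/J_i = (934.0/76.9×10⁹)·(1.12/2.64×10^-6 + 0.408/2.27×10^-7 + 0.618/5.85×10^-7) = 0.03981 rad.

39.8 mrad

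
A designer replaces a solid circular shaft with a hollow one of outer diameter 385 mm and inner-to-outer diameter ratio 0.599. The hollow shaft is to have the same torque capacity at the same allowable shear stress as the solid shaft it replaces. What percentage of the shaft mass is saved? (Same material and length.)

29.7 %

Equal τ_max and T ⇒ the solid shaft needs d_s³ = d_o³(1−k⁴), so d_s = 385·(1−0.599⁴)^(1/3) = 367.7 mm.
Area ratio A_h/A_s = d_o²(1−k²)/d_s² = (1−k²)/(1−k⁴)^(2/3) = 0.7029.
Mass saving = 1 − 0.7029 = 29.7 %.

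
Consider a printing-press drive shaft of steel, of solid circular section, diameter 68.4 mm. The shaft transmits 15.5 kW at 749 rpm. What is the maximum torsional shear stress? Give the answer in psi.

ω = 2π·749/60 = 78.44 rad/s, so T = P/ω = 15.5×10³ / 78.44 = 197.6 N·m.
J = πd⁴/32 = π(0.0684)⁴/32 = 2.149×10^-6 m⁴.
τ_max = T·r/J = 197.6 × 0.0342 / 2.149×10^-6 = 3.145×10^6 Pa.

456 psi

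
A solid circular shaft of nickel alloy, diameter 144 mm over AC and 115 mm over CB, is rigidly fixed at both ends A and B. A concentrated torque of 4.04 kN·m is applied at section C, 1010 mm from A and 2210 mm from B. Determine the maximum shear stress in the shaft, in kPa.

Compatibility: T_A·a/J_AC = T_B·b/J_CB with T_A + T_B = T₀.
J_AC = 4.22×10^-5 m⁴, J_CB = 1.72×10^-5 m⁴, so T_A = T₀·(J_AC/a)/((J_AC/a)+(J_CB/b)) = 3407 N·m, T_B = 633.3 N·m.
τ in each portion: τ_AC = 5.81×10^6 Pa, τ_CB = 2.12×10^6 Pa; maximum is in AC.
τ_max = T_AC·r/J = 3407·0.0720/4.22×10^-5 = 5.811×10^6 Pa.

5810 kPa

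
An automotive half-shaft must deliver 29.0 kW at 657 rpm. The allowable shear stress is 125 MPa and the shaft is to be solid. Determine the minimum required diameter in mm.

ω = 2π·657/60 = 68.80 rad/s, so T = P/ω = 29.0×10³ / 68.80 = 421.5 N·m.
For a solid shaft τ_max = 16T/(πd³), so d = (16T/(π τ_allow))^(1/3) = (16·421.5/(π·1.25×10^8))^(1/3) = 0.02580 m.

25.8 mm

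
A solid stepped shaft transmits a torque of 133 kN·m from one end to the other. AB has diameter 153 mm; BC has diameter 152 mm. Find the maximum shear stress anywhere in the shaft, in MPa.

Under the same torque, τ_max = 16T/(πd³) is largest where d is smallest — segment BC (d = 152 mm).
τ_max = 16·133000/(π·(0.152)³) = 1.929×10^8 Pa.

193 MPa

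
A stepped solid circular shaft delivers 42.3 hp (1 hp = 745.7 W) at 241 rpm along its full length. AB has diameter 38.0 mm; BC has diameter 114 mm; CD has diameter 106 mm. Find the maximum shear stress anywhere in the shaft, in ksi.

16.8 ksi

ω = 2π·241/60 = 25.24 rad/s, so T = P/ω = 42.3×745.7 / 25.24 = 1250 N·m.
Under the same torque, τ_max = 16T/(πd³) is largest where d is smallest — segment AB (d = 38.0 mm).
τ_max = 16·1250/(π·(0.0380)³) = 1.160×10^8 Pa.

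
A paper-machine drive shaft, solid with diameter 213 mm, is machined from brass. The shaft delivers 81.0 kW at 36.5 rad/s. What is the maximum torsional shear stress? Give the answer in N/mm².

1.17 N/mm²

ω = 36.5 rad/s, so T = P/ω = 81.0×10³ / 36.50 = 2219 N·m.
J = πd⁴/32 = π(0.213)⁴/32 = 2.021×10^-4 m⁴.
τ_max = T·r/J = 2219 × 0.106 / 2.021×10^-4 = 1.170×10^6 Pa.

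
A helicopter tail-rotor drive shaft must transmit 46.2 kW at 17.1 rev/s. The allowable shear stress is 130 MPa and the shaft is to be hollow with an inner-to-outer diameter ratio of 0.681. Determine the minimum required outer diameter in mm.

ω = 2π·17.1 = 107.4 rad/s, so T = P/ω = 46.2×10³ / 107.4 = 430.0 N·m.
For a hollow shaft with d_i/d_o = 0.681: τ_max = 16T/(π d_o³ (1−k⁴)), so d_o = [16T/(π τ_allow (1−k⁴))]^(1/3) = [16·430.0/(π·1.30×10^8·0.7849)]^(1/3) = 0.02779 m.

27.8 mm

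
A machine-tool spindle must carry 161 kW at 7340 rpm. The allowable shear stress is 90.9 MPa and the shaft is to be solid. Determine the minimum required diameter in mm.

22.7 mm

ω = 2π·7340/60 = 768.6 rad/s, so T = P/ω = 161×10³ / 768.6 = 209.5 N·m.
For a solid shaft τ_max = 16T/(πd³), so d = (16T/(π τ_allow))^(1/3) = (16·209.5/(π·9.09×10^7))^(1/3) = 0.02272 m.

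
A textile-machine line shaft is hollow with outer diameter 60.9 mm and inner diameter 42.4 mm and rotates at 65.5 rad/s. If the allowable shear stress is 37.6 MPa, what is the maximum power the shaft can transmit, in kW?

83.6 kW

J = π(d_o⁴ − d_i⁴)/32 = π(0.0609⁴ − 0.0424⁴)/32 = 1.033×10^-6 m⁴.
T_max = τ_allow·J/r = 3.76×10^7 × 1.033×10^-6 / 0.0304 = 1276 N·m.
ω = 65.5 rad/s, so P_max = T_max·ω = 8.356×10^4 W.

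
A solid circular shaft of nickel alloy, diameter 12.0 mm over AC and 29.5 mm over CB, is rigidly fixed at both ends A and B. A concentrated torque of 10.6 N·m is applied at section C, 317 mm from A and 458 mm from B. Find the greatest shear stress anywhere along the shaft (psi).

293 psi

Compatibility: T_A·a/J_AC = T_B·b/J_CB with T_A + T_B = T₀.
J_AC = 2.04×10^-9 m⁴, J_CB = 7.44×10^-8 m⁴, so T_A = T₀·(J_AC/a)/((J_AC/a)+(J_CB/b)) = 0.4034 N·m, T_B = 10.20 N·m.
τ in each portion: τ_AC = 1.19×10^6 Pa, τ_CB = 2.02×10^6 Pa; maximum is in CB.
τ_max = T_CB·r/J = 10.20·0.0147/7.44×10^-8 = 2.023×10^6 Pa.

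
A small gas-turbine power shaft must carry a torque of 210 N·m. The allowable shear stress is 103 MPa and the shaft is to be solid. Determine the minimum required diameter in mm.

For a solid shaft τ_max = 16T/(πd³), so d = (16T/(π τ_allow))^(1/3) = (16·210.0/(π·1.03×10^8))^(1/3) = 0.02182 m.

21.8 mm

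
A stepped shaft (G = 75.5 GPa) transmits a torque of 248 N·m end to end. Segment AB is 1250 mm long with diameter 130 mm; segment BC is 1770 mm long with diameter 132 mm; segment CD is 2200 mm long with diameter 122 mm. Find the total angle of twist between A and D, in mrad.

0.674 mrad

J_AB = π(0.130)⁴/32 = 2.80×10^-5 m⁴; J_BC = π(0.132)⁴/32 = 2.98×10^-5 m⁴; J_CD = π(0.122)⁴/32 = 2.17×10^-5 m⁴.
θ = (T/G)·Σ L_i/J_i = (248.0/75.5×10⁹)·(1.25/2.80×10^-5 + 1.77/2.98×10^-5 + 2.20/2.17×10^-5) = 6.738×10^-4 rad.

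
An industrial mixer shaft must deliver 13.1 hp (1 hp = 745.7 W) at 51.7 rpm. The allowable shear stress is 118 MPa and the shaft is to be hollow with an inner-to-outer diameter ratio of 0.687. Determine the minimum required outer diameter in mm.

46.4 mm

ω = 2π·51.7/60 = 5.414 rad/s, so T = P/ω = 13.1×745.7 / 5.414 = 1804 N·m.
For a hollow shaft with d_i/d_o = 0.687: τ_max = 16T/(π d_o³ (1−k⁴)), so d_o = [16T/(π τ_allow (1−k⁴))]^(1/3) = [16·1804/(π·1.18×10^8·0.7772)]^(1/3) = 0.04645 m.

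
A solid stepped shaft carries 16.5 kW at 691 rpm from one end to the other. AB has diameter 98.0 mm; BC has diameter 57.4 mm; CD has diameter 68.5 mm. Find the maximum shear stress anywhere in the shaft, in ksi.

0.891 ksi

ω = 2π·691/60 = 72.36 rad/s, so T = P/ω = 16.5×10³ / 72.36 = 228.0 N·m.
Under the same torque, τ_max = 16T/(πd³) is largest where d is smallest — segment BC (d = 57.4 mm).
τ_max = 16·228.0/(π·(0.0574)³) = 6.141×10^6 Pa.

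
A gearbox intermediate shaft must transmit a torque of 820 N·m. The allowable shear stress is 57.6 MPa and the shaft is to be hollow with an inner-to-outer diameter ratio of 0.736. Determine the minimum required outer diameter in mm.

For a hollow shaft with d_i/d_o = 0.736: τ_max = 16T/(π d_o³ (1−k⁴)), so d_o = [16T/(π τ_allow (1−k⁴))]^(1/3) = [16·820.0/(π·5.76×10^7·0.7066)]^(1/3) = 0.04682 m.

46.8 mm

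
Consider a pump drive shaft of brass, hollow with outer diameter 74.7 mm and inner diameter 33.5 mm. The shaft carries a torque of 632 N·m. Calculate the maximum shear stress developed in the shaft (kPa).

J = π(d_o⁴ − d_i⁴)/32 = π(0.0747⁴ − 0.0335⁴)/32 = 2.933×10^-6 m⁴.
τ_max = T·r/J = 632.0 × 0.0374 / 2.933×10^-6 = 8.047×10^6 Pa.

8050 kPa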